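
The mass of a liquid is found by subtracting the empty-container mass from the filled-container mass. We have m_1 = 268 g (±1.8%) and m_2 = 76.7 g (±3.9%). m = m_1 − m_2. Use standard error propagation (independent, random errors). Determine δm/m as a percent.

2.97%

m is a linear combination, so absolute uncertainties add in quadrature:
  (δm_1)² = 23.3;  (δm_2)² = 8.95
δm = √(32.2) = 5.68 g
m = 191 g, so δm/m = 5.68/191 = 0.0297.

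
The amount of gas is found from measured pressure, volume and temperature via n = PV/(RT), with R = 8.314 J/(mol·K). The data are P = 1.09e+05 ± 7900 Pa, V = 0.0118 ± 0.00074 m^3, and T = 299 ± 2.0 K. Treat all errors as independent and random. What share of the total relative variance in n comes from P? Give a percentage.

(δn/n)² = (1·δP/P)² + (1·δV/V)² + (-1·δT/T)²
  P term: (1×0.0725)² = 0.00525
  V term: (1×0.0627)² = 0.00393
  T term: (-1×0.00669)² = 4.47e-05
Total = 0.00923. Share from P = 0.00525/0.00923 = 0.569.

56.9%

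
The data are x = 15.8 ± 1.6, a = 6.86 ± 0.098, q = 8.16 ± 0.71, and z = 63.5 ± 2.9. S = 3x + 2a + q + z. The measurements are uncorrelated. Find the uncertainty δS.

5.66

For a sum/difference, combine absolute errors in quadrature:
  (3·δx)² = 23.0;  (2·δa)² = 0.0384;  (δq)² = 0.504;  (δz)² = 8.41
δS = √(32.0) = 5.66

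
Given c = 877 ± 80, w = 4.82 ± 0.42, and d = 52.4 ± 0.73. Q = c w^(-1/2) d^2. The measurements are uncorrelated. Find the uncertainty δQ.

Relative error in a monomial: (δQ/Q)² = Σ (nᵢ · δxᵢ/xᵢ)².
  (1·δc/c)² = (1×0.0912)² = 0.00832;  (−½·δw/w)² = (-0.5×0.0871)² = 0.00190;  (2·δd/d)² = (2×0.0139)² = 0.000776
δQ/Q = √(0.0110) = 0.105
Q = 1.1e+06, so δQ = 0.105 × 1.1e+06 = 1.15e+05.

1.15e+05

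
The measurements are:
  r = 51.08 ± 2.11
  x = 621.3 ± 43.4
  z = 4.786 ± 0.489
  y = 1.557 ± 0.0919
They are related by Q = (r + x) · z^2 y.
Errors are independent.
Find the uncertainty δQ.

Let u = r + x = 672.4. δu = √(δr² + δx²) = √(4.45 + 1880) = 43.5, so δu/u = 0.0646.
Q is then a monomial in u, z, y:
δQ/Q = √((δu/u)² + (2·δz/z)² + (1·δy/y)²) = √(0.00418 + 0.0418 + 0.00348) = 0.222
Q = 23980, so δQ = 0.222 × 23980 = 5330.

5330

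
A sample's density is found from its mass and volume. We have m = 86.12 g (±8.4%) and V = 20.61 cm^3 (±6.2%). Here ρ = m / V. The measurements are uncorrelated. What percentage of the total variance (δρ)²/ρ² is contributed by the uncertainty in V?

35.3%

(δρ/ρ)² = (1·δm/m)² + (-1·δV/V)²
  m term: (1×0.0840)² = 0.00706
  V term: (-1×0.0620)² = 0.00384
Total = 0.0109. Share from V = 0.00384/0.0109 = 0.353.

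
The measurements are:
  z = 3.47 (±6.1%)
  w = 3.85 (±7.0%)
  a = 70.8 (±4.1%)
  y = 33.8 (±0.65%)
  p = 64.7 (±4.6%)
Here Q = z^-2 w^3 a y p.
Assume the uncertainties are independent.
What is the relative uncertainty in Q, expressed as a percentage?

25.1%

Each factor contributes (exponent × relative error)² to (δQ/Q)²:
  (-2·δz/z)² = (-2×0.0610)² = 0.0149;  (3·δw/w)² = (3×0.0700)² = 0.0441;  (1·δa/a)² = (1×0.0410)² = 0.00168;  (1·δy/y)² = (1×0.00650)² = 4.23e-05;  (1·δp/p)² = (1×0.0460)² = 0.00212
δQ/Q = √(0.0628) = 0.251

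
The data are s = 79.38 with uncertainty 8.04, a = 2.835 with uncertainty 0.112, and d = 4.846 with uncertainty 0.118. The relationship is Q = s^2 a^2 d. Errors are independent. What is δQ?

For a monomial Q ∝ s^2, a^2, d, fractional errors add in quadrature:
  (2·δs/s)² = (2×0.101)² = 0.0410;  (2·δa/a)² = (2×0.0395)² = 0.00624;  (1·δd/d)² = (1×0.0243)² = 0.000593
δQ/Q = √(0.0479) = 0.219
Q = 245400, so δQ = 0.219 × 245400 = 53700.

53700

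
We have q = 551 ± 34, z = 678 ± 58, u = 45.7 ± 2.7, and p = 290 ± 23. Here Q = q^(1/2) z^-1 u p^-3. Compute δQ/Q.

Q is a product of powers, so relative uncertainties combine in quadrature:
  (½·δq/q)² = (0.5×0.0617)² = 0.000952;  (-1·δz/z)² = (-1×0.0855)² = 0.00732;  (1·δu/u)² = (1×0.0591)² = 0.00349;  (-3·δp/p)² = (-3×0.0793)² = 0.0566
δQ/Q = √(0.0684) = 0.261

0.261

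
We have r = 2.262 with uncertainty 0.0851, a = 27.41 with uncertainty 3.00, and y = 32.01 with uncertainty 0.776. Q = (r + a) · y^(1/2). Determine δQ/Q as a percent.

10.2%

Let u = r + a = 29.67. δu = √(δr² + δa²) = √(0.00724 + 9.00) = 3.00, so δu/u = 0.101.
Q is then a monomial in u, y:
δQ/Q = √((δu/u)² + (½·δy/y)²) = √(0.0102 + 0.000147) = 0.102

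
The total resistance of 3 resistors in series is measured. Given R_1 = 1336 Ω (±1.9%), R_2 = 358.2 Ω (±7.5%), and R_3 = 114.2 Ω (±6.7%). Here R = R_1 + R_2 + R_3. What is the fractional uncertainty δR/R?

Each term contributes (cᵢ δxᵢ)² to (δR)²:
  (δR_1)² = 644;  (δR_2)² = 722;  (δR_3)² = 58.5
δR = √(1420) = 37.7 Ω
R = 1808 Ω, so δR/R = 37.7/1808 = 0.0209.

0.0209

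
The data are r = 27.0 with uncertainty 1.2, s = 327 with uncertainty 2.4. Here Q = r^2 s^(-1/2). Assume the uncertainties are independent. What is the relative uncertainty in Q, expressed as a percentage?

Q is a product of powers, so relative uncertainties combine in quadrature:
  (2·δr/r)² = (2×0.0444)² = 0.00790;  (−½·δs/s)² = (-0.5×0.00734)² = 1.35e-05
δQ/Q = √(0.00791) = 0.0890

8.90%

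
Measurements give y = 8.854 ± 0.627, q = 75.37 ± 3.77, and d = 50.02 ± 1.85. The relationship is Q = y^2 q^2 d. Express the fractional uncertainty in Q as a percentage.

Q is a product of powers, so relative uncertainties combine in quadrature:
  (2·δy/y)² = (2×0.0708)² = 0.0201;  (2·δq/q)² = (2×0.0500)² = 0.0100;  (1·δd/d)² = (1×0.0370)² = 0.00137
δQ/Q = √(0.0314) = 0.177

17.7%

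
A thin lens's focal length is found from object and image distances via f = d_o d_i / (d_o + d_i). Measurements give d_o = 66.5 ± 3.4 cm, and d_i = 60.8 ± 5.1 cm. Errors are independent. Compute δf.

∂f/∂d_o = (d_i/(d_o+d_i))² = 0.228;  ∂f/∂d_i = (d_o/(d_o+d_i))² = 0.273
δf = √((∂f/∂d_o · δd_o)² + (∂f/∂d_i · δd_i)²) = √(0.602 + 1.94) = 1.59 cm

1.59 cm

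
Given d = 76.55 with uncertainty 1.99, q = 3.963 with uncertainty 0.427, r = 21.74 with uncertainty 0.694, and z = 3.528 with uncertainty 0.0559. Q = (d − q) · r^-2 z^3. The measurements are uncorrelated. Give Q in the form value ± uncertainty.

Let u = d − q = 72.59. δu = √(δd² + δq²) = √(3.96 + 0.182) = 2.04, so δu/u = 0.0280.
Q is then a monomial in u, r, z:
δQ/Q = √((δu/u)² + (-2·δr/r)² + (3·δz/z)²) = √(0.000786 + 0.00408 + 0.00226) = 0.0844
Q = 6.744, so δQ = 0.0844 × 6.744 = 0.569.

6.744 ± 0.569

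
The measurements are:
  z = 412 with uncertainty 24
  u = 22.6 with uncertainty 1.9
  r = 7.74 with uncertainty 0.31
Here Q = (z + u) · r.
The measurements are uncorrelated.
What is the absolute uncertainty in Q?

230

Let w = z + u = 435. δw = √(δz² + δu²) = √(576 + 3.61) = 24.1, so δw/w = 0.0554.
Q is then a monomial in w, r:
δQ/Q = √((δw/w)² + (1·δr/r)²) = √(0.00307 + 0.00160) = 0.0684
Q = 3360, so δQ = 0.0684 × 3360 = 230.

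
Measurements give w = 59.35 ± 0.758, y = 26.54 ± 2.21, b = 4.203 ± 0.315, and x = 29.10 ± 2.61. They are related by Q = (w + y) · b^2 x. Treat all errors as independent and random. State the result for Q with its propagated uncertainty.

44150 ± 7810

Let u = w + y = 85.89. δu = √(δw² + δy²) = √(0.575 + 4.88) = 2.34, so δu/u = 0.0272.
Q is then a monomial in u, b, x:
δQ/Q = √((δu/u)² + (2·δb/b)² + (1·δx/x)²) = √(0.000740 + 0.0225 + 0.00804) = 0.177
Q = 44150, so δQ = 0.177 × 44150 = 7810.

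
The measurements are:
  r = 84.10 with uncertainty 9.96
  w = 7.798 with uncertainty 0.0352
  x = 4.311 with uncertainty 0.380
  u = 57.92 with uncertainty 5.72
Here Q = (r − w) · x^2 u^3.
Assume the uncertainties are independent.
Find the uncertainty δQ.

1.02e+08

Let h = r − w = 76.30. δh = √(δr² + δw²) = √(99.2 + 0.00124) = 9.96, so δh/h = 0.131.
Q is then a monomial in h, x, u:
δQ/Q = √((δh/h)² + (2·δx/x)² + (3·δu/u)²) = √(0.0170 + 0.0311 + 0.0878) = 0.369
Q = 2.755e+08, so δQ = 0.369 × 2.755e+08 = 1.02e+08.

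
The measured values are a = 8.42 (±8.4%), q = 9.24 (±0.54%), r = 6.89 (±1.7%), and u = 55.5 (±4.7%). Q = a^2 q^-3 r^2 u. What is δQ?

42.3

Q is a product of powers, so relative uncertainties combine in quadrature:
  (2·δa/a)² = (2×0.0840)² = 0.0282;  (-3·δq/q)² = (-3×0.00540)² = 0.000262;  (2·δr/r)² = (2×0.0170)² = 0.00116;  (1·δu/u)² = (1×0.0470)² = 0.00221
δQ/Q = √(0.0319) = 0.178
Q = 237, so δQ = 0.178 × 237 = 42.3.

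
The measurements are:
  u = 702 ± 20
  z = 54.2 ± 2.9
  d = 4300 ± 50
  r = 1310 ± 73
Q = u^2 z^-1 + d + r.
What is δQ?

716

Let p = u^2·z^-1 = 9090. δp/p = √((2·δu/u)² + (-1·δz/z)²) = √(0.00325 + 0.00286) = 0.0782, so δp = 711.
Q = p + d + r: δQ = √(δp² + δd² + δr²) = √(5.05e+05 + 2500 + 5330) = 716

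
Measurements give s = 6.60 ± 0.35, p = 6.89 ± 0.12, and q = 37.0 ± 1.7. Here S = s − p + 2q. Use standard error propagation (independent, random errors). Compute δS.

Sums and differences: (δS)² = Σ (cᵢ δxᵢ)².
  (δs)² = 0.122;  (δp)² = 0.0144;  (2·δq)² = 11.6
δS = √(11.7) = 3.42

3.42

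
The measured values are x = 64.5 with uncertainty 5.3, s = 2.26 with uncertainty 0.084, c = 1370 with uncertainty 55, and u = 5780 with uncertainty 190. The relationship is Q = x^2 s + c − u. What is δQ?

1600

Let p = x^2·s = 9400. δp/p = √((2·δx/x)² + (1·δs/s)²) = √(0.0270 + 0.00138) = 0.168, so δp = 1580.
Q = p + c − u: δQ = √(δp² + δc² + δu²) = √(2.51e+06 + 3020 + 36100) = 1600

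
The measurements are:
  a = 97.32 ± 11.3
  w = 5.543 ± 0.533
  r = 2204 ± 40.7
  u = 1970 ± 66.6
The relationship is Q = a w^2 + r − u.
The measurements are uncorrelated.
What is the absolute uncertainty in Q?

676

Let p = a·w^2 = 2990. δp/p = √((1·δa/a)² + (2·δw/w)²) = √(0.0135 + 0.0370) = 0.225, so δp = 672.
Q = p + r − u: δQ = √(δp² + δr² + δu²) = √(4.51e+05 + 1660 + 4440) = 676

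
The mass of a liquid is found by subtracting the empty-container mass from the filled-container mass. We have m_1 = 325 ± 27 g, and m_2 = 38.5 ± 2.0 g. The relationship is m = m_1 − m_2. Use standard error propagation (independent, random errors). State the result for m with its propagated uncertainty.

286 ± 27.1 g

Sums and differences: (δm)² = Σ (cᵢ δxᵢ)².
  (δm_1)² = 729;  (δm_2)² = 4.00
δm = √(733) = 27.1 g
m = 286 g.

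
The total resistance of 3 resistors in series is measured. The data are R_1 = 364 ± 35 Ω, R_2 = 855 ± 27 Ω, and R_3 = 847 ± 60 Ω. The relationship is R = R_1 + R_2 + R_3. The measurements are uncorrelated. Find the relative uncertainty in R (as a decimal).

0.0361

R is a linear combination, so absolute uncertainties add in quadrature:
  (δR_1)² = 1220;  (δR_2)² = 729;  (δR_3)² = 3600
δR = √(5550) = 74.5 Ω
R = 2070 Ω, so δR/R = 74.5/2070 = 0.0361.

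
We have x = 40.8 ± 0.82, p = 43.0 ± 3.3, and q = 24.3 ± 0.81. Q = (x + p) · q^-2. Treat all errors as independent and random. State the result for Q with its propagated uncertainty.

0.142 ± 0.0111

Let u = x + p = 83.8. δu = √(δx² + δp²) = √(0.672 + 10.9) = 3.40, so δu/u = 0.0406.
Q is then a monomial in u, q:
δQ/Q = √((δu/u)² + (-2·δq/q)²) = √(0.00165 + 0.00444) = 0.0780
Q = 0.142, so δQ = 0.0780 × 0.142 = 0.0111.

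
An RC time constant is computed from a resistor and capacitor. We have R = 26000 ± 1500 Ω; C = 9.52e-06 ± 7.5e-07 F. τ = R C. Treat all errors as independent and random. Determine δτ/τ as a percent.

9.76%

For a monomial τ ∝ R, C, fractional errors add in quadrature:
  (1·δR/R)² = (1×0.0577)² = 0.00333;  (1·δC/C)² = (1×0.0788)² = 0.00621
δτ/τ = √(0.00953) = 0.0976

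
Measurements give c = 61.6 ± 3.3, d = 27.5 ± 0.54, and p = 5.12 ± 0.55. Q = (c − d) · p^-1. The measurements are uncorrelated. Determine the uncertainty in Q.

0.969

Let u = c − d = 34.1. δu = √(δc² + δd²) = √(10.9 + 0.292) = 3.34, so δu/u = 0.0981.
Q is then a monomial in u, p:
δQ/Q = √((δu/u)² + (-1·δp/p)²) = √(0.00962 + 0.0115) = 0.145
Q = 6.66, so δQ = 0.145 × 6.66 = 0.969.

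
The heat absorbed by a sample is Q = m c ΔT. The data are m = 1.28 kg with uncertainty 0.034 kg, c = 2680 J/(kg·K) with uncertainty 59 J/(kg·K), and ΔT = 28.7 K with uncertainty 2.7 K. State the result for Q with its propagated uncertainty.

98500 ± 9870 J

Q is a product of powers, so relative uncertainties combine in quadrature:
  (1·δm/m)² = (1×0.0266)² = 0.000706;  (1·δc/c)² = (1×0.0220)² = 0.000485;  (1·δΔT/ΔT)² = (1×0.0941)² = 0.00885
δQ/Q = √(0.0100) = 0.100
Q = 98500 J, so δQ = 0.100 × 98500 = 9870 J.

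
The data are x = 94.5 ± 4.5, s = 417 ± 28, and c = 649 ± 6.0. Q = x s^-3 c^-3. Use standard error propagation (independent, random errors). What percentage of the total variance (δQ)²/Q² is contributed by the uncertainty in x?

5.20%

(δQ/Q)² = (1·δx/x)² + (-3·δs/s)² + (-3·δc/c)²
  x term: (1×0.0476)² = 0.00227
  s term: (-3×0.0671)² = 0.0406
  c term: (-3×0.00924)² = 0.000769
Total = 0.0436. Share from x = 0.00227/0.0436 = 0.0520.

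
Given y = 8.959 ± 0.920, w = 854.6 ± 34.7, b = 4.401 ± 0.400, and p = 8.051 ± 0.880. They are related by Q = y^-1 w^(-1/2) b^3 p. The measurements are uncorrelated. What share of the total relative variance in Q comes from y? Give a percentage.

(δQ/Q)² = (-1·δy/y)² + (−½·δw/w)² + (3·δb/b)² + (1·δp/p)²
  y term: (-1×0.103)² = 0.0105
  w term: (-0.5×0.0406)² = 0.000412
  b term: (3×0.0909)² = 0.0743
  p term: (1×0.109)² = 0.0119
Total = 0.0973. Share from y = 0.0105/0.0973 = 0.108.

10.8%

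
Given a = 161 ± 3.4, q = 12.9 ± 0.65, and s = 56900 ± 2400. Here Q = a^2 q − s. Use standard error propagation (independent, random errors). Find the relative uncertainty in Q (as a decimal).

0.0797

Let p = a^2·q = 3.34e+05. δp/p = √((2·δa/a)² + (1·δq/q)²) = √(0.00178 + 0.00254) = 0.0657, so δp = 22000.
Q = p − s: δQ = √(δp² + δs²) = √(4.83e+08 + 5.76e+06) = 22100
Q = 2.77e+05, so δQ/Q = 22100/2.77e+05 = 0.0797.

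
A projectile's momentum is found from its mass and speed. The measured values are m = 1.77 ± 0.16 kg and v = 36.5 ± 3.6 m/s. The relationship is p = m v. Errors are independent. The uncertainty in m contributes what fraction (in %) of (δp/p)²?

45.7%

(δp/p)² = (1·δm/m)² + (1·δv/v)²
  m term: (1×0.0904)² = 0.00817
  v term: (1×0.0986)² = 0.00973
Total = 0.0179. Share from m = 0.00817/0.0179 = 0.457.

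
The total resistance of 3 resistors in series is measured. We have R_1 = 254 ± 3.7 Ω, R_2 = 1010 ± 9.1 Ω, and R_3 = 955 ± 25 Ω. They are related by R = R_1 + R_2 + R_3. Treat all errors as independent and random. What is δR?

Each term contributes (cᵢ δxᵢ)² to (δR)²:
  (δR_1)² = 13.7;  (δR_2)² = 82.8;  (δR_3)² = 625
δR = √(722) = 26.9 Ω

26.9 Ω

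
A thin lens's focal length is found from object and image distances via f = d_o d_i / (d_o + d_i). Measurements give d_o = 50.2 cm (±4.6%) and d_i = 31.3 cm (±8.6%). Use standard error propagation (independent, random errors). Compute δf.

1.08 cm

∂f/∂d_o = (d_i/(d_o+d_i))² = 0.147;  ∂f/∂d_i = (d_o/(d_o+d_i))² = 0.379
δf = √((∂f/∂d_o · δd_o)² + (∂f/∂d_i · δd_i)²) = √(0.116 + 1.04) = 1.08 cm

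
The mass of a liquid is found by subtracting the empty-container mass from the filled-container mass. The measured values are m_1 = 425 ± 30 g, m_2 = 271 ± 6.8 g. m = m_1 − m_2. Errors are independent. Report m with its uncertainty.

Absolute uncertainties add in quadrature for a linear combination:
  (δm_1)² = 900;  (δm_2)² = 46.2
δm = √(946) = 30.8 g
m = 154 g.

154 ± 30.8 g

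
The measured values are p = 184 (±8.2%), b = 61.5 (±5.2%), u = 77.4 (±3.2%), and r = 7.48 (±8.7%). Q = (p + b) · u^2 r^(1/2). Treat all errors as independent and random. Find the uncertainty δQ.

Let w = p + b = 246. δw = √(δp² + δb²) = √(228 + 10.2) = 15.4, so δw/w = 0.0628.
Q is then a monomial in w, u, r:
δQ/Q = √((δw/w)² + (2·δu/u)² + (½·δr/r)²) = √(0.00395 + 0.00410 + 0.00189) = 0.0997
Q = 4.02e+06, so δQ = 0.0997 × 4.02e+06 = 4.01e+05.

4.01e+05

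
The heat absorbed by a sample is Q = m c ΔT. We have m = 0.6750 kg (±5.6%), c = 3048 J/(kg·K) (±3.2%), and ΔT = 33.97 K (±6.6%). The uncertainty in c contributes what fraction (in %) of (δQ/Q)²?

(δQ/Q)² = (1·δm/m)² + (1·δc/c)² + (1·δΔT/ΔT)²
  m term: (1×0.0560)² = 0.00314
  c term: (1×0.0320)² = 0.00102
  ΔT term: (1×0.0660)² = 0.00436
Total = 0.00852. Share from c = 0.00102/0.00852 = 0.120.

12.0%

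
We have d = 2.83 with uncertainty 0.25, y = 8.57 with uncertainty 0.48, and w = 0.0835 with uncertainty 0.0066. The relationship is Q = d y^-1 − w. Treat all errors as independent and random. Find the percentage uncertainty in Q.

Let p = d·y^-1 = 0.330. δp/p = √((1·δd/d)² + (-1·δy/y)²) = √(0.00780 + 0.00314) = 0.105, so δp = 0.0345.
Q = p − w: δQ = √(δp² + δw²) = √(0.00119 + 4.36e-05) = 0.0352
Q = 0.247, so δQ/Q = 0.0352/0.247 = 0.143.

14.3%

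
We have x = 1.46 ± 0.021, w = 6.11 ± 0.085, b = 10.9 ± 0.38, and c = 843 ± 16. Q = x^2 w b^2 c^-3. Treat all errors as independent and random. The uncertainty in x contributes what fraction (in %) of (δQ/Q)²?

9.07%

(δQ/Q)² = (2·δx/x)² + (1·δw/w)² + (2·δb/b)² + (-3·δc/c)²
  x term: (2×0.0144)² = 0.000828
  w term: (1×0.0139)² = 0.000194
  b term: (2×0.0349)² = 0.00486
  c term: (-3×0.0190)² = 0.00324
Total = 0.00912. Share from x = 0.000828/0.00912 = 0.0907.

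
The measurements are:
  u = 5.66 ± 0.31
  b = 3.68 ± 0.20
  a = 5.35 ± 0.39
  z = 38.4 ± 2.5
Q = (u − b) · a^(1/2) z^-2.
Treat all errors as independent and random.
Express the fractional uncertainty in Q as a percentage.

Let w = u − b = 1.98. δw = √(δu² + δb²) = √(0.0961 + 0.0400) = 0.369, so δw/w = 0.186.
Q is then a monomial in w, a, z:
δQ/Q = √((δw/w)² + (½·δa/a)² + (-2·δz/z)²) = √(0.0347 + 0.00133 + 0.0170) = 0.230

23.0%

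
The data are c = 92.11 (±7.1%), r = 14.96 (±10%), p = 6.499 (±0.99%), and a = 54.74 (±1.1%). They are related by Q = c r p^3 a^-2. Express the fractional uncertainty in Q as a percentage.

12.8%

Products/powers → add relative errors in quadrature, weighted by exponent:
  (1·δc/c)² = (1×0.0710)² = 0.00504;  (1·δr/r)² = (1×0.100)² = 0.0100;  (3·δp/p)² = (3×0.00990)² = 0.000882;  (-2·δa/a)² = (-2×0.0110)² = 0.000484
δQ/Q = √(0.0164) = 0.128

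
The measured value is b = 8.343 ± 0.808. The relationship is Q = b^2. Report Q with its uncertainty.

Relative error in a monomial: (δQ/Q)² = Σ (nᵢ · δxᵢ/xᵢ)².
  (2·δb/b)² = (2×0.0968)² = 0.0375
δQ/Q = √(0.0375) = 0.194
Q = 69.61, so δQ = 0.194 × 69.61 = 13.5.

69.61 ± 13.5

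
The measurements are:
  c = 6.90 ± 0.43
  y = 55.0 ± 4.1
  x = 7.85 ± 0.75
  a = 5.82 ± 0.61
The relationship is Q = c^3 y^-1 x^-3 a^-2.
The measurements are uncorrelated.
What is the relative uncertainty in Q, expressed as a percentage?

For a monomial Q ∝ c^3, y^-1, x^-3, a^-2, fractional errors add in quadrature:
  (3·δc/c)² = (3×0.0623)² = 0.0350;  (-1·δy/y)² = (-1×0.0745)² = 0.00556;  (-3·δx/x)² = (-3×0.0955)² = 0.0822;  (-2·δa/a)² = (-2×0.105)² = 0.0439
δQ/Q = √(0.167) = 0.408

40.8%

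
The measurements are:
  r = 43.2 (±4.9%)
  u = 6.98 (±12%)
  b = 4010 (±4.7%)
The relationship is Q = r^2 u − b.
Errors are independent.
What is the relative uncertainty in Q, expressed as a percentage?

Let p = r^2·u = 13000. δp/p = √((2·δr/r)² + (1·δu/u)²) = √(0.00960 + 0.0144) = 0.155, so δp = 2020.
Q = p − b: δQ = √(δp² + δb²) = √(4.07e+06 + 35500) = 2030
Q = 9020, so δQ/Q = 2030/9020 = 0.225.

22.5%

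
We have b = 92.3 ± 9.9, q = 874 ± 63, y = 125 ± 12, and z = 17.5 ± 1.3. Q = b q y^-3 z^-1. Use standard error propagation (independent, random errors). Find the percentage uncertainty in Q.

Relative error in a monomial: (δQ/Q)² = Σ (nᵢ · δxᵢ/xᵢ)².
  (1·δb/b)² = (1×0.107)² = 0.0115;  (1·δq/q)² = (1×0.0721)² = 0.00520;  (-3·δy/y)² = (-3×0.0960)² = 0.0829;  (-1·δz/z)² = (-1×0.0743)² = 0.00552
δQ/Q = √(0.105) = 0.324

32.4%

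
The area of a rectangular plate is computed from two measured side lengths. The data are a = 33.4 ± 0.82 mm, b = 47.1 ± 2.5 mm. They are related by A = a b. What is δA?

92.0 mm^2

Each factor contributes (exponent × relative error)² to (δA/A)²:
  (1·δa/a)² = (1×0.0246)² = 0.000603;  (1·δb/b)² = (1×0.0531)² = 0.00282
δA/A = √(0.00342) = 0.0585
A = 1570 mm^2, so δA = 0.0585 × 1570 = 92.0 mm^2.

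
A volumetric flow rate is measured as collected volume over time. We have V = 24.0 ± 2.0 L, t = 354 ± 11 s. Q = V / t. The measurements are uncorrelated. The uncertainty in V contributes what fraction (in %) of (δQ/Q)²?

(δQ/Q)² = (1·δV/V)² + (-1·δt/t)²
  V term: (1×0.0833)² = 0.00694
  t term: (-1×0.0311)² = 0.000966
Total = 0.00791. Share from V = 0.00694/0.00791 = 0.878.

87.8%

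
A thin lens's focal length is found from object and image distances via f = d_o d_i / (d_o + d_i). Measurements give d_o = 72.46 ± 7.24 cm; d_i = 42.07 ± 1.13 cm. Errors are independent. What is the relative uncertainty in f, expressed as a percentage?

∂f/∂d_o = (d_i/(d_o+d_i))² = 0.135;  ∂f/∂d_i = (d_o/(d_o+d_i))² = 0.400
δf = √((∂f/∂d_o · δd_o)² + (∂f/∂d_i · δd_i)²) = √(0.954 + 0.205) = 1.08 cm
f = 26.62 cm, so δf/f = 1.08/26.62 = 0.0404.

4.04%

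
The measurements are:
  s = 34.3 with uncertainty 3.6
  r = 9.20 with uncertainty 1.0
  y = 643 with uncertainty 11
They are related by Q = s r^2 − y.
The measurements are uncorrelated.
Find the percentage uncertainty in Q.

Let p = s·r^2 = 2900. δp/p = √((1·δs/s)² + (2·δr/r)²) = √(0.0110 + 0.0473) = 0.241, so δp = 701.
Q = p − y: δQ = √(δp² + δy²) = √(4.91e+05 + 121) = 701
Q = 2260, so δQ/Q = 701/2260 = 0.310.

31.0%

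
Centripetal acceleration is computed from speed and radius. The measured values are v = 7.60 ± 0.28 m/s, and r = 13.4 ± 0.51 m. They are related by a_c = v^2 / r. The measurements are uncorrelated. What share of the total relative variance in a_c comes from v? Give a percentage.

78.9%

(δa_c/a_c)² = (2·δv/v)² + (-1·δr/r)²
  v term: (2×0.0368)² = 0.00543
  r term: (-1×0.0381)² = 0.00145
Total = 0.00688. Share from v = 0.00543/0.00688 = 0.789.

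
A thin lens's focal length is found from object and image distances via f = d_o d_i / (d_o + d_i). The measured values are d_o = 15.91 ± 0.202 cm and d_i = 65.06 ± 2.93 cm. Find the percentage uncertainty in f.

∂f/∂d_o = (d_i/(d_o+d_i))² = 0.646;  ∂f/∂d_i = (d_o/(d_o+d_i))² = 0.0386
δf = √((∂f/∂d_o · δd_o)² + (∂f/∂d_i · δd_i)²) = √(0.0170 + 0.0128) = 0.173 cm
f = 12.78 cm, so δf/f = 0.173/12.78 = 0.0135.

1.35%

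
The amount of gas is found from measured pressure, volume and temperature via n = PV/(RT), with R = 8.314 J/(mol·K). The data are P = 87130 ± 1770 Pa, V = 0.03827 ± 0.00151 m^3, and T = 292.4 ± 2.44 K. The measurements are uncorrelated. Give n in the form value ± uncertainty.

1.372 ± 0.0619 mol

Relative error in a monomial: (δn/n)² = Σ (nᵢ · δxᵢ/xᵢ)².
  (1·δP/P)² = (1×0.0203)² = 0.000413;  (1·δV/V)² = (1×0.0395)² = 0.00156;  (-1·δT/T)² = (-1×0.00834)² = 6.96e-05
δn/n = √(0.00204) = 0.0452
n = 1.372 mol, so δn = 0.0452 × 1.372 = 0.0619 mol.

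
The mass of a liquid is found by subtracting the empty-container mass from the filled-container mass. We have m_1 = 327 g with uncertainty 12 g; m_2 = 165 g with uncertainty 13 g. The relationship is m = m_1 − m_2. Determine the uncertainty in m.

Absolute uncertainties add in quadrature for a linear combination:
  (δm_1)² = 144;  (δm_2)² = 169
δm = √(313) = 17.7 g

17.7 g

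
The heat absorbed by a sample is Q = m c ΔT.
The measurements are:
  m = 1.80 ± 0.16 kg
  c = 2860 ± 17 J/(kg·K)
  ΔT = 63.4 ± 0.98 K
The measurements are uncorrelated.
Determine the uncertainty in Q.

Relative error in a monomial: (δQ/Q)² = Σ (nᵢ · δxᵢ/xᵢ)².
  (1·δm/m)² = (1×0.0889)² = 0.00790;  (1·δc/c)² = (1×0.00594)² = 3.53e-05;  (1·δΔT/ΔT)² = (1×0.0155)² = 0.000239
δQ/Q = √(0.00818) = 0.0904
Q = 3.26e+05 J, so δQ = 0.0904 × 3.26e+05 = 29500 J.

29500 J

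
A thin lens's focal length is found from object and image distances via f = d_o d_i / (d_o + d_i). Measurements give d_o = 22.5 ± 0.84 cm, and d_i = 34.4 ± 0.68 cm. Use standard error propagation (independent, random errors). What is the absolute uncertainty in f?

∂f/∂d_o = (d_i/(d_o+d_i))² = 0.366;  ∂f/∂d_i = (d_o/(d_o+d_i))² = 0.156
δf = √((∂f/∂d_o · δd_o)² + (∂f/∂d_i · δd_i)²) = √(0.0943 + 0.0113) = 0.325 cm

0.325 cm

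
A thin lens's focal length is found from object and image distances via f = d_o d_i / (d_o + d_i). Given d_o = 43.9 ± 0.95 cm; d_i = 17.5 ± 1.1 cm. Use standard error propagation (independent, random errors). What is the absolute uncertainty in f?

0.568 cm

∂f/∂d_o = (d_i/(d_o+d_i))² = 0.0812;  ∂f/∂d_i = (d_o/(d_o+d_i))² = 0.511
δf = √((∂f/∂d_o · δd_o)² + (∂f/∂d_i · δd_i)²) = √(0.00596 + 0.316) = 0.568 cm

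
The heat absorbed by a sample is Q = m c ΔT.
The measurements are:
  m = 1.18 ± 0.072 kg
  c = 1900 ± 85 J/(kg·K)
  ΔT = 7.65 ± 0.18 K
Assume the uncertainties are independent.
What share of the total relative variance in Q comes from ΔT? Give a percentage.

(δQ/Q)² = (1·δm/m)² + (1·δc/c)² + (1·δΔT/ΔT)²
  m term: (1×0.0610)² = 0.00372
  c term: (1×0.0447)² = 0.00200
  ΔT term: (1×0.0235)² = 0.000554
Total = 0.00628. Share from ΔT = 0.000554/0.00628 = 0.0882.

8.82%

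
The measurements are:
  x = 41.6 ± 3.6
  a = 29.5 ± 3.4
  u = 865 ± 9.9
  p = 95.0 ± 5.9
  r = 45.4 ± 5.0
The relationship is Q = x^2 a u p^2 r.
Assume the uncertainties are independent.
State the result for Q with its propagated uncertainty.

(1.81 ± 0.482) × 10^13

Q is a product of powers, so relative uncertainties combine in quadrature:
  (2·δx/x)² = (2×0.0865)² = 0.0300;  (1·δa/a)² = (1×0.115)² = 0.0133;  (1·δu/u)² = (1×0.0114)² = 0.000131;  (2·δp/p)² = (2×0.0621)² = 0.0154;  (1·δr/r)² = (1×0.110)² = 0.0121
δQ/Q = √(0.0709) = 0.266
Q = 1.81e+13, so δQ = 0.266 × 1.81e+13 = 4.82e+12.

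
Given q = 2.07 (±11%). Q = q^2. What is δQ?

Q ∝ q^2, so δQ/Q = |2| · δq/q = 2 × 0.110 = 0.220.
Q = 4.28, so δQ = 0.220 × 4.28 = 0.943.

0.943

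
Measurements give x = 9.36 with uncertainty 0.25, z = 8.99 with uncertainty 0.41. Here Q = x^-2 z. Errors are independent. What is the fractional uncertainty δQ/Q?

0.0702

Each factor contributes (exponent × relative error)² to (δQ/Q)²:
  (-2·δx/x)² = (-2×0.0267)² = 0.00285;  (1·δz/z)² = (1×0.0456)² = 0.00208
δQ/Q = √(0.00493) = 0.0702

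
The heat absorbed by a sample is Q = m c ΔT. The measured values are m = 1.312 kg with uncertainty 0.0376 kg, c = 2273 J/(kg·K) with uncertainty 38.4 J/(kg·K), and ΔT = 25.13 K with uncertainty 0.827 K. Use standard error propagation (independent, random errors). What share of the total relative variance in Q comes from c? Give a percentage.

13.0%

(δQ/Q)² = (1·δm/m)² + (1·δc/c)² + (1·δΔT/ΔT)²
  m term: (1×0.0287)² = 0.000821
  c term: (1×0.0169)² = 0.000285
  ΔT term: (1×0.0329)² = 0.00108
Total = 0.00219. Share from c = 0.000285/0.00219 = 0.130.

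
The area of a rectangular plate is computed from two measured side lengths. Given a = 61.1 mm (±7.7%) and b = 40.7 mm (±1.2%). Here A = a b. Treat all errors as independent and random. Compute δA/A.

Relative error in a monomial: (δA/A)² = Σ (nᵢ · δxᵢ/xᵢ)².
  (1·δa/a)² = (1×0.0770)² = 0.00593;  (1·δb/b)² = (1×0.0120)² = 0.000144
δA/A = √(0.00607) = 0.0779

0.0779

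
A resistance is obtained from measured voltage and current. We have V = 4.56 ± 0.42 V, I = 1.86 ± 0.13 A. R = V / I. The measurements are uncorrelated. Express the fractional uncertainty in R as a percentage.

Since R is a product/quotient, work with relative uncertainties:
  (1·δV/V)² = (1×0.0921)² = 0.00848;  (-1·δI/I)² = (-1×0.0699)² = 0.00488
δR/R = √(0.0134) = 0.116

11.6%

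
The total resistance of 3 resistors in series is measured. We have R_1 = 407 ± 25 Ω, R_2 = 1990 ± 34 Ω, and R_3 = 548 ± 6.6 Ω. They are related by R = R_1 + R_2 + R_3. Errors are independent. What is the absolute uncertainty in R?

R is a linear combination, so absolute uncertainties add in quadrature:
  (δR_1)² = 625;  (δR_2)² = 1160;  (δR_3)² = 43.6
δR = √(1820) = 42.7 Ω

42.7 Ω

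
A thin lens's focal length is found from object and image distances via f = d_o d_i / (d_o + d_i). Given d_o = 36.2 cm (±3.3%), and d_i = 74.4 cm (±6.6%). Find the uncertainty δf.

∂f/∂d_o = (d_i/(d_o+d_i))² = 0.453;  ∂f/∂d_i = (d_o/(d_o+d_i))² = 0.107
δf = √((∂f/∂d_o · δd_o)² + (∂f/∂d_i · δd_i)²) = √(0.292 + 0.277) = 0.754 cm

0.754 cm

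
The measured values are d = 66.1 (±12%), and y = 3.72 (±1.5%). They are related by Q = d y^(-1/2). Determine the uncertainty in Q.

4.12

Products/powers → add relative errors in quadrature, weighted by exponent:
  (1·δd/d)² = (1×0.120)² = 0.0144;  (−½·δy/y)² = (-0.5×0.0150)² = 5.62e-05
δQ/Q = √(0.0145) = 0.120
Q = 34.3, so δQ = 0.120 × 34.3 = 4.12.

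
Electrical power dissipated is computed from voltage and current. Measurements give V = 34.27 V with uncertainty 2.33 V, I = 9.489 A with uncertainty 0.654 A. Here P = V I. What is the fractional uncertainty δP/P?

0.0968

Since P is a product/quotient, work with relative uncertainties:
  (1·δV/V)² = (1×0.0680)² = 0.00462;  (1·δI/I)² = (1×0.0689)² = 0.00475
δP/P = √(0.00937) = 0.0968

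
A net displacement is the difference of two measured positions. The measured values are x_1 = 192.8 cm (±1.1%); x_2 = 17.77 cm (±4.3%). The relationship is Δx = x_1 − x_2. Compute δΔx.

For a sum/difference, combine absolute errors in quadrature:
  (δx_1)² = 4.50;  (δx_2)² = 0.584
δΔx = √(5.08) = 2.25 cm

2.25 cm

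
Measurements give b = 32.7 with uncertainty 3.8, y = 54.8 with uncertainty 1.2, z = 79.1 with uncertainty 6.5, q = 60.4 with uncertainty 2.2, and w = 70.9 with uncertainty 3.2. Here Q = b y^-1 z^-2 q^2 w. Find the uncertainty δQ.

Each factor contributes (exponent × relative error)² to (δQ/Q)²:
  (1·δb/b)² = (1×0.116)² = 0.0135;  (-1·δy/y)² = (-1×0.0219)² = 0.000480;  (-2·δz/z)² = (-2×0.0822)² = 0.0270;  (2·δq/q)² = (2×0.0364)² = 0.00531;  (1·δw/w)² = (1×0.0451)² = 0.00204
δQ/Q = √(0.0483) = 0.220
Q = 24.7, so δQ = 0.220 × 24.7 = 5.42.

5.42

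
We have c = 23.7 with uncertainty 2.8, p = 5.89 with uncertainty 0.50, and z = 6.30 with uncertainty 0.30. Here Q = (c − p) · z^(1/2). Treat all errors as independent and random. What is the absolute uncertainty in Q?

7.22

Let u = c − p = 17.8. δu = √(δc² + δp²) = √(7.84 + 0.250) = 2.84, so δu/u = 0.160.
Q is then a monomial in u, z:
δQ/Q = √((δu/u)² + (½·δz/z)²) = √(0.0255 + 0.000567) = 0.161
Q = 44.7, so δQ = 0.161 × 44.7 = 7.22.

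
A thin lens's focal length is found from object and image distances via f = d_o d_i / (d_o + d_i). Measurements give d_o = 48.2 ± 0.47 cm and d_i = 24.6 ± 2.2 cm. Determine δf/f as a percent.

5.93%

∂f/∂d_o = (d_i/(d_o+d_i))² = 0.114;  ∂f/∂d_i = (d_o/(d_o+d_i))² = 0.438
δf = √((∂f/∂d_o · δd_o)² + (∂f/∂d_i · δd_i)²) = √(0.00288 + 0.930) = 0.966 cm
f = 16.3 cm, so δf/f = 0.966/16.3 = 0.0593.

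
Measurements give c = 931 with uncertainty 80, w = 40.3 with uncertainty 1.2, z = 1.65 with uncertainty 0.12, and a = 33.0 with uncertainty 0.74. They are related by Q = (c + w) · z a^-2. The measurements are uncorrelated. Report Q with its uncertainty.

Let u = c + w = 971. δu = √(δc² + δw²) = √(6400 + 1.44) = 80.0, so δu/u = 0.0824.
Q is then a monomial in u, z, a:
δQ/Q = √((δu/u)² + (1·δz/z)² + (-2·δa/a)²) = √(0.00679 + 0.00529 + 0.00201) = 0.119
Q = 1.47, so δQ = 0.119 × 1.47 = 0.175.

1.47 ± 0.175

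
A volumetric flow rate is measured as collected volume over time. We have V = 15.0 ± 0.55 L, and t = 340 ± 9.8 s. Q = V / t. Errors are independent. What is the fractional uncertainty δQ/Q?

Each factor contributes (exponent × relative error)² to (δQ/Q)²:
  (1·δV/V)² = (1×0.0367)² = 0.00134;  (-1·δt/t)² = (-1×0.0288)² = 0.000831
δQ/Q = √(0.00218) = 0.0466

0.0466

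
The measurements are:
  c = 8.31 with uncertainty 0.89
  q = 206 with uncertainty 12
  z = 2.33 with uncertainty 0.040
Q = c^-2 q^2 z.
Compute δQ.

Relative error in a monomial: (δQ/Q)² = Σ (nᵢ · δxᵢ/xᵢ)².
  (-2·δc/c)² = (-2×0.107)² = 0.0459;  (2·δq/q)² = (2×0.0583)² = 0.0136;  (1·δz/z)² = (1×0.0172)² = 0.000295
δQ/Q = √(0.0597) = 0.244
Q = 1430, so δQ = 0.244 × 1430 = 350.

350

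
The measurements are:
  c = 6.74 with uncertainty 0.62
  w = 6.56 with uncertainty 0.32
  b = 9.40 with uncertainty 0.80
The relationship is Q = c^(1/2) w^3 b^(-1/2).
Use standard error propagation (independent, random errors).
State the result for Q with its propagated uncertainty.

Since Q is a product/quotient, work with relative uncertainties:
  (½·δc/c)² = (0.5×0.0920)² = 0.00212;  (3·δw/w)² = (3×0.0488)² = 0.0214;  (−½·δb/b)² = (-0.5×0.0851)² = 0.00181
δQ/Q = √(0.0253) = 0.159
Q = 239, so δQ = 0.159 × 239 = 38.1.

239 ± 38.1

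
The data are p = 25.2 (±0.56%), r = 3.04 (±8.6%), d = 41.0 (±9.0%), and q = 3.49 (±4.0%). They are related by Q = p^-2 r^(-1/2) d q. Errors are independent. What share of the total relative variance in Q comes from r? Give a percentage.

(δQ/Q)² = (-2·δp/p)² + (−½·δr/r)² + (1·δd/d)² + (1·δq/q)²
  p term: (-2×0.00560)² = 0.000125
  r term: (-0.5×0.0860)² = 0.00185
  d term: (1×0.0900)² = 0.00810
  q term: (1×0.0400)² = 0.00160
Total = 0.0117. Share from r = 0.00185/0.0117 = 0.158.

15.8%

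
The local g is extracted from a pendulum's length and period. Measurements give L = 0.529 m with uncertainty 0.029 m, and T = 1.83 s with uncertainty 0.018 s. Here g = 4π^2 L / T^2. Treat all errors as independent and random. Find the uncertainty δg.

0.363 m/s^2

Each factor contributes (exponent × relative error)² to (δg/g)²:
  (1·δL/L)² = (1×0.0548)² = 0.00301;  (-2·δT/T)² = (-2×0.00984)² = 0.000387
δg/g = √(0.00339) = 0.0582
g = 6.24 m/s^2, so δg = 0.0582 × 6.24 = 0.363 m/s^2.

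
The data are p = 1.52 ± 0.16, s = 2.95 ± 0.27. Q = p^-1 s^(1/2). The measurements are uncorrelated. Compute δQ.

0.130

Relative error in a monomial: (δQ/Q)² = Σ (nᵢ · δxᵢ/xᵢ)².
  (-1·δp/p)² = (-1×0.105)² = 0.0111;  (½·δs/s)² = (0.5×0.0915)² = 0.00209
δQ/Q = √(0.0132) = 0.115
Q = 1.13, so δQ = 0.115 × 1.13 = 0.130.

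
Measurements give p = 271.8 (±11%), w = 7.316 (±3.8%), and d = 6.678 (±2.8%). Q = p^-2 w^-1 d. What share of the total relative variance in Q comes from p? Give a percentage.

(δQ/Q)² = (-2·δp/p)² + (-1·δw/w)² + (1·δd/d)²
  p term: (-2×0.110)² = 0.0484
  w term: (-1×0.0380)² = 0.00144
  d term: (1×0.0280)² = 0.000784
Total = 0.0506. Share from p = 0.0484/0.0506 = 0.956.

95.6%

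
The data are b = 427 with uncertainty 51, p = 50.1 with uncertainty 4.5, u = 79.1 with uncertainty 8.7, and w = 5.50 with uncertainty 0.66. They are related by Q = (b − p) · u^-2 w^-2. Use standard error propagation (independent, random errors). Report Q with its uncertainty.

0.00199 ± 0.000702

Let h = b − p = 377. δh = √(δb² + δp²) = √(2600 + 20.2) = 51.2, so δh/h = 0.136.
Q is then a monomial in h, u, w:
δQ/Q = √((δh/h)² + (-2·δu/u)² + (-2·δw/w)²) = √(0.0185 + 0.0484 + 0.0576) = 0.353
Q = 0.00199, so δQ = 0.353 × 0.00199 = 0.000702.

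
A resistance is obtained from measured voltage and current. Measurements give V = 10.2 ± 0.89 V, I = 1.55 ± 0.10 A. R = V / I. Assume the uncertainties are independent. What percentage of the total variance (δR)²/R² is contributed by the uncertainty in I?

(δR/R)² = (1·δV/V)² + (-1·δI/I)²
  V term: (1×0.0873)² = 0.00761
  I term: (-1×0.0645)² = 0.00416
Total = 0.0118. Share from I = 0.00416/0.0118 = 0.353.

35.3%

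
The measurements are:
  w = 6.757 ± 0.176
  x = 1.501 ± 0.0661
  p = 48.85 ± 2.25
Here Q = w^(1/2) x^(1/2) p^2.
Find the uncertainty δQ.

Relative error in a monomial: (δQ/Q)² = Σ (nᵢ · δxᵢ/xᵢ)².
  (½·δw/w)² = (0.5×0.0260)² = 0.000170;  (½·δx/x)² = (0.5×0.0440)² = 0.000485;  (2·δp/p)² = (2×0.0461)² = 0.00849
δQ/Q = √(0.00914) = 0.0956
Q = 7600, so δQ = 0.0956 × 7600 = 727.

727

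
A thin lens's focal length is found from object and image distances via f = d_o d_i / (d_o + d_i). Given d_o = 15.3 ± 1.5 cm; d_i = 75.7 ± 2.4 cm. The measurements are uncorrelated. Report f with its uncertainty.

12.7 ± 1.04 cm

∂f/∂d_o = (d_i/(d_o+d_i))² = 0.692;  ∂f/∂d_i = (d_o/(d_o+d_i))² = 0.0283
δf = √((∂f/∂d_o · δd_o)² + (∂f/∂d_i · δd_i)²) = √(1.08 + 0.00460) = 1.04 cm
f = 12.7 cm.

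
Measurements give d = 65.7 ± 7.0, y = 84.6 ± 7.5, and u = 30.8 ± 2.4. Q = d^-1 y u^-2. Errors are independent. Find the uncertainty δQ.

Products/powers → add relative errors in quadrature, weighted by exponent:
  (-1·δd/d)² = (-1×0.107)² = 0.0114;  (1·δy/y)² = (1×0.0887)² = 0.00786;  (-2·δu/u)² = (-2×0.0779)² = 0.0243
δQ/Q = √(0.0435) = 0.209
Q = 0.00136, so δQ = 0.209 × 0.00136 = 0.000283.

0.000283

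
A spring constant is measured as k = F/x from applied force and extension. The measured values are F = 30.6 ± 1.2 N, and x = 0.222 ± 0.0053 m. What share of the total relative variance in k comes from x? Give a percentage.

(δk/k)² = (1·δF/F)² + (-1·δx/x)²
  F term: (1×0.0392)² = 0.00154
  x term: (-1×0.0239)² = 0.000570
Total = 0.00211. Share from x = 0.000570/0.00211 = 0.270.

27.0%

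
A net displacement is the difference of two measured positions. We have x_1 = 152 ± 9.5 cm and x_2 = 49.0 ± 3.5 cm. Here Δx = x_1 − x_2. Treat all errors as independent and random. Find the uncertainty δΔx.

10.1 cm

Δx is a linear combination, so absolute uncertainties add in quadrature:
  (δx_1)² = 90.2;  (δx_2)² = 12.2
δΔx = √(102) = 10.1 cm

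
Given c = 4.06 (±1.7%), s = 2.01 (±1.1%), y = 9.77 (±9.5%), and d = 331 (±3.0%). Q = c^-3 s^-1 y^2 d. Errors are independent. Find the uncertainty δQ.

46.8

Since Q is a product/quotient, work with relative uncertainties:
  (-3·δc/c)² = (-3×0.0170)² = 0.00260;  (-1·δs/s)² = (-1×0.0110)² = 0.000121;  (2·δy/y)² = (2×0.0950)² = 0.0361;  (1·δd/d)² = (1×0.0300)² = 0.000900
δQ/Q = √(0.0397) = 0.199
Q = 235, so δQ = 0.199 × 235 = 46.8.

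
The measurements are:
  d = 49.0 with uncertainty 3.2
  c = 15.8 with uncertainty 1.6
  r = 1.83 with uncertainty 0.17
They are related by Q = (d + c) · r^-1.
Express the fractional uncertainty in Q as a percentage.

10.8%

Let u = d + c = 64.8. δu = √(δd² + δc²) = √(10.2 + 2.56) = 3.58, so δu/u = 0.0552.
Q is then a monomial in u, r:
δQ/Q = √((δu/u)² + (-1·δr/r)²) = √(0.00305 + 0.00863) = 0.108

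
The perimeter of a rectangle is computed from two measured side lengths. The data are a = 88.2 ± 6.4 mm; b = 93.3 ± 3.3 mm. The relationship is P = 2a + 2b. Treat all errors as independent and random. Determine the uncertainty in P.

Absolute uncertainties add in quadrature for a linear combination:
  (2·δa)² = 164;  (2·δb)² = 43.6
δP = √(207) = 14.4 mm

14.4 mm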